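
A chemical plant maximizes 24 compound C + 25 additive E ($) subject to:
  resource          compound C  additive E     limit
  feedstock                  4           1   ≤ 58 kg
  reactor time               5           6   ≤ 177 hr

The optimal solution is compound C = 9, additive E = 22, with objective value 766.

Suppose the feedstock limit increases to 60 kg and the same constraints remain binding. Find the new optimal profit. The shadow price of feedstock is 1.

768

Δb = 2, so new z* = 766 + (1)·(2) = 766 + 2 = 768.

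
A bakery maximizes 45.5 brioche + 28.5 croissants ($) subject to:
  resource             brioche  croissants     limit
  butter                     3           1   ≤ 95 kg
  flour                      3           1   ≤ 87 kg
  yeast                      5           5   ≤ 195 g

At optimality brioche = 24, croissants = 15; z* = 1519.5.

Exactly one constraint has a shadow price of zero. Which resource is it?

butter: 87/95 (slack 8)
flour: 87/87 (binding)
yeast: 195/195 (binding)
By complementary slackness, a constraint with positive slack has shadow price 0 → butter.

butter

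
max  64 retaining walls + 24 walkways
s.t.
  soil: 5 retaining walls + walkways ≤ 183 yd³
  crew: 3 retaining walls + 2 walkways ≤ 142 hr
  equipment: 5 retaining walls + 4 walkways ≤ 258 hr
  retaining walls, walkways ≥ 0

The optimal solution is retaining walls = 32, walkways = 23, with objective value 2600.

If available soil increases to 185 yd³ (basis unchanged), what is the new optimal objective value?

2616

Binding: soil and crew. Non-binding: equipment (6 unused).
Since equipment is not tight, its dual is 0.
The binding rows give the dual system: 5·y_soil + 3·y_crew = 64 and 1·y_soil + 2·y_crew = 24.
This yields shadow prices y_soil = 8, y_crew = 8.
Δz = y_soil·Δb = 8 × (2) = 16, so new z* = 2600 + 16 = 2616.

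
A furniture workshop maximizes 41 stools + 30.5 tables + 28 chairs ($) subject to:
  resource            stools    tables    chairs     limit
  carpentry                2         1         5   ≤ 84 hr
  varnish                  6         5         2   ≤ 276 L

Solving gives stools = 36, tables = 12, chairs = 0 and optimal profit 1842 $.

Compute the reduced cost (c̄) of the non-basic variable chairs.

Both carpentry and varnish are binding at x*.
Dual feasibility on the basic columns requires 2·y_carpentry + 6·y_varnish = 41, 1·y_carpentry + 5·y_varnish = 30.5.
→ y_carpentry = 5.5 and y_varnish = 5.
Reduced cost of chairs: c₃ − yᵀa₃ = 28 − (5.5·5 + 5·2) = 28 − 37.5 = -9.5.

-9.5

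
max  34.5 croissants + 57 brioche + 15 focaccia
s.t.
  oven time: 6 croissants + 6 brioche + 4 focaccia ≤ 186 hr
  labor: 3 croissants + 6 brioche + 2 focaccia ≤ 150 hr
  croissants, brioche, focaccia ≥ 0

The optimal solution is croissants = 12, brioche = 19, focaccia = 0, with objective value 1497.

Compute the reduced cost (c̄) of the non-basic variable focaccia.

At the optimum: oven time uses 186 of 186 (binding); labor uses 150 of 150 (binding).
Dual feasibility on the basic columns requires 6·y_oven time + 3·y_labor = 34.5, 6·y_oven time + 6·y_labor = 57.
Solving: y_oven time = 2, y_labor = 7.5.
Reduced cost of focaccia: c₃ − yᵀa₃ = 15 − (2·4 + 7.5·2) = 15 − 23 = -8.

-8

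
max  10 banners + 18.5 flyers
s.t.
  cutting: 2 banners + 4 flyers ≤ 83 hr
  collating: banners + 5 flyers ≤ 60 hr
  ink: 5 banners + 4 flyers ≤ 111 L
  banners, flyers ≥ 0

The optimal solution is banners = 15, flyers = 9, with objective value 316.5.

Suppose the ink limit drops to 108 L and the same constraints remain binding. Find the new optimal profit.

Check each constraint at x*: cutting 66/83 (slack 17); collating 60/60 (tight); ink 111/111 (tight).
Slack constraints have shadow price 0 (complementary slackness).
From A_Bᵀ y = c: 1·y_collating + 5·y_ink = 10; 5·y_collating + 4·y_ink = 18.5.
This yields shadow prices y_collating = 2.5, y_ink = 1.5.
Δz = y_ink·Δb = 1.5 × (-3) = -4.5, so new z* = 316.5 − 4.5 = 312.

312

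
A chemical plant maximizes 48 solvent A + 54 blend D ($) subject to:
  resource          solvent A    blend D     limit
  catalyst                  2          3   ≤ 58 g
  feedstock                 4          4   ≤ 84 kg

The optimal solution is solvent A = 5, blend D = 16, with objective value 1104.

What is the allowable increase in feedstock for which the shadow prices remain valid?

Binding constraints: catalyst, feedstock. The basis is B = [[2,3],[4,4]] with det -4.
Per unit increase in feedstock, x* moves by d = (0.75, -0.5).
The basis stays optimal until blend D reaches 0; allowable increase = 32 kg.

32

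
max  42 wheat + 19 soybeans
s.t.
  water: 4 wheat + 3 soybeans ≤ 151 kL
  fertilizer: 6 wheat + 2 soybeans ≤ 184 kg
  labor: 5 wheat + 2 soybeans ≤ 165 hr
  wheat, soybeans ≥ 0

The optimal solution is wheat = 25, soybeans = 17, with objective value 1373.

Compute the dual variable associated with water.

Binding: water and fertilizer. Non-binding: labor (6 unused).
By complementary slackness, y = 0 for the non-binding constraint.
Dual feasibility on the basic columns requires 4·y_water + 6·y_fertilizer = 42, 3·y_water + 2·y_fertilizer = 19.
→ y_water = 3 and y_fertilizer = 5.
Shadow price of water = 3.

3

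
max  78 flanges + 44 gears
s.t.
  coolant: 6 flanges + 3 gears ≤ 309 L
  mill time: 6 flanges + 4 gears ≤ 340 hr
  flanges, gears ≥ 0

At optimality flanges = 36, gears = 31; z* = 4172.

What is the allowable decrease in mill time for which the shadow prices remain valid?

31

Binding constraints: coolant, mill time. The basis is B = [[6,3],[6,4]] with det 6.
Per unit decrease in mill time, x* moves by d = (0.5, -1).
The basis stays optimal until gears reaches 0; allowable decrease = 31 hr.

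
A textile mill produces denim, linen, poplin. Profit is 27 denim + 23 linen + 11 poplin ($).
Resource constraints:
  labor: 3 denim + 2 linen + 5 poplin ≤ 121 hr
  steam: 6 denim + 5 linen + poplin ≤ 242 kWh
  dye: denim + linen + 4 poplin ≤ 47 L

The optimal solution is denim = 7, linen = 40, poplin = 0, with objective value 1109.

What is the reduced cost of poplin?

-5

At the optimum: labor uses 101 of 121 (slack = 20); steam uses 242 of 242 (binding); dye uses 47 of 47 (binding).
Slack constraints have shadow price 0 (complementary slackness).
The binding rows give the dual system: 6·y_steam + 1·y_dye = 27 and 5·y_steam + 1·y_dye = 23.
→ y_steam = 4 and y_dye = 3.
Reduced cost of poplin: c₃ − yᵀa₃ = 11 − (4·1 + 3·4) = 11 − 16 = -5.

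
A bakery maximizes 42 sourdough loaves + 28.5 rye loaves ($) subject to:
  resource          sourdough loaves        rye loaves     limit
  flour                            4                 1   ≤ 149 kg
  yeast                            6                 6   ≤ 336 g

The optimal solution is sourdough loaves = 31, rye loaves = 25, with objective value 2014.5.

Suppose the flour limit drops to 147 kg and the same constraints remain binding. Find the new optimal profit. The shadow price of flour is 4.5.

2005.5

Δb = -2, so new z* = 2014.5 + (4.5)·(-2) = 2014.5 − 9 = 2005.5.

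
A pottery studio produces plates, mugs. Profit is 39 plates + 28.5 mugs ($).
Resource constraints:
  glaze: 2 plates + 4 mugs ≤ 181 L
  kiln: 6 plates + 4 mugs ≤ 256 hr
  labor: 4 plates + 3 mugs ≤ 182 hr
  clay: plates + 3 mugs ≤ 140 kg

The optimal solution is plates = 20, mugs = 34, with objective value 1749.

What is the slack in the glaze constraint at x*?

glaze used = 2·20 + 4·34 = 176; slack = 181 − 176 = 5.

5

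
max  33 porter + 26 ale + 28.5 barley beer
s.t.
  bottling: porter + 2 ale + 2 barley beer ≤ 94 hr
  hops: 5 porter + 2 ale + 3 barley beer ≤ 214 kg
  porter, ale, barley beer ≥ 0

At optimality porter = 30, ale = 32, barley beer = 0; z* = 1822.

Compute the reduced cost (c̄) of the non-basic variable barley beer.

At the optimum: bottling uses 94 of 94 (binding); hops uses 214 of 214 (binding).
From A_Bᵀ y = c: 1·y_bottling + 5·y_hops = 33; 2·y_bottling + 2·y_hops = 26.
Solving: y_bottling = 8, y_hops = 5.
Reduced cost of barley beer: c₃ − yᵀa₃ = 28.5 − (8·2 + 5·3) = 28.5 − 31 = -2.5.

-2.5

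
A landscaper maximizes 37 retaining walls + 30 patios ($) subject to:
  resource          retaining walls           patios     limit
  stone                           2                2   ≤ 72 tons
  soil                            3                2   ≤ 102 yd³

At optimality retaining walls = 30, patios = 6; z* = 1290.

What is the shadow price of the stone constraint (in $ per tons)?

8

Both stone and soil are binding at x*.
The binding rows give the dual system: 2·y_stone + 3·y_soil = 37 and 2·y_stone + 2·y_soil = 30.
→ y_stone = 8 and y_soil = 7.
Shadow price of stone = 8.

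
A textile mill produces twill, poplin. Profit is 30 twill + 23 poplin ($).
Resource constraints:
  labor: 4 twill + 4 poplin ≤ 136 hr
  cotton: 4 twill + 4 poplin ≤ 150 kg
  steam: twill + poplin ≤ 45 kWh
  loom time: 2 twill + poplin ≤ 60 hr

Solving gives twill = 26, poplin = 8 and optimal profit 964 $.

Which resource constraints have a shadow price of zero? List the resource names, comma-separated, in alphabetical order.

labor: 136/136 (binding)
cotton: 136/150 (slack 14)
steam: 34/45 (slack 11)
loom time: 60/60 (binding)
By complementary slackness, a constraint with positive slack has shadow price 0 → cotton, steam.

cotton, steam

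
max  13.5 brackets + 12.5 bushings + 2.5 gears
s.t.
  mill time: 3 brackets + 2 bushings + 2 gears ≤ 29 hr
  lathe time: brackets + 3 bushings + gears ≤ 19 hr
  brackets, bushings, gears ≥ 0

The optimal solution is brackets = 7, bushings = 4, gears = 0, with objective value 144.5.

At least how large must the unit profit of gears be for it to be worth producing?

9.5

At the optimum: mill time uses 29 of 29 (binding); lathe time uses 19 of 19 (binding).
From A_Bᵀ y = c: 3·y_mill time + 1·y_lathe time = 13.5; 2·y_mill time + 3·y_lathe time = 12.5.
Solving: y_mill time = 4, y_lathe time = 1.5.
gears enters the basis when its profit ≥ yᵀa₃ = 4·2 + 1.5·1 = 9.5.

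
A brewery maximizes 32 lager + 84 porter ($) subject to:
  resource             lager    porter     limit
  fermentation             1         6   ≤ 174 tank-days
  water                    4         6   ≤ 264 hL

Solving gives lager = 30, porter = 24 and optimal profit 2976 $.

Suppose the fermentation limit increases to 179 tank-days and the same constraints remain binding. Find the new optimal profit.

Both fermentation and water are binding at x*.
From A_Bᵀ y = c: 1·y_fermentation + 4·y_water = 32; 6·y_fermentation + 6·y_water = 84.
This yields shadow prices y_fermentation = 8, y_water = 6.
Δz = y_fermentation·Δb = 8 × (5) = 40, so new z* = 2976 + 40 = 3016.

3016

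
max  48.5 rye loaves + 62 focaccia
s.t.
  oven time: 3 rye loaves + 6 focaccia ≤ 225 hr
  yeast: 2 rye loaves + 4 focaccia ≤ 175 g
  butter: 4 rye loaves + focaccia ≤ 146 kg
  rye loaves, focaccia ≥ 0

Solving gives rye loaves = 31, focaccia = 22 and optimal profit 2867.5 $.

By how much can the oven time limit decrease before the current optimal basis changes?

115.5

Binding constraints: oven time, butter. The basis is B = [[3,6],[4,1]] with det -21.
Per unit decrease in oven time, x* moves by d = (0.0476, -0.1905).
The basis stays optimal until focaccia reaches 0; allowable decrease = 115.5 hr.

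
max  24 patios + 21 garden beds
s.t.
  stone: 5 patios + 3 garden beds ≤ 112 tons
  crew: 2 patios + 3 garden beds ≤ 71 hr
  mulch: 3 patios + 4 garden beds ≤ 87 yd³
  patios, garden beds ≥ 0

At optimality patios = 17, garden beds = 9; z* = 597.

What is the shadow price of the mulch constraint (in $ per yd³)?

Binding: stone and mulch. Non-binding: crew (10 unused).
By complementary slackness, y = 0 for the non-binding constraint.
From A_Bᵀ y = c: 5·y_stone + 3·y_mulch = 24; 3·y_stone + 4·y_mulch = 21.
Solving: y_stone = 3, y_mulch = 3.
Shadow price of mulch = 3.

3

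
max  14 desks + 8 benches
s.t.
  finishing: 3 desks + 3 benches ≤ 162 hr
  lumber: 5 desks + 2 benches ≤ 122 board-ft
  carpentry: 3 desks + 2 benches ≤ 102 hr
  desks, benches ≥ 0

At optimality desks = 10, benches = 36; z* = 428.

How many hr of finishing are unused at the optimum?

24

finishing used = 3·10 + 3·36 = 138; slack = 162 − 138 = 24.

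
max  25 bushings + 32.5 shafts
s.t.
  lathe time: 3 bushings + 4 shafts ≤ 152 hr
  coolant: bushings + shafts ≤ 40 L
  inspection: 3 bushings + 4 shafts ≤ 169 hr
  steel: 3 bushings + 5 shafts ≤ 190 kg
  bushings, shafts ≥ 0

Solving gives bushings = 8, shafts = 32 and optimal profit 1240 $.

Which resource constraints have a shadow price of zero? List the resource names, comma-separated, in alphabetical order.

lathe time: 152/152 (binding)
coolant: 40/40 (binding)
inspection: 152/169 (slack 17)
steel: 184/190 (slack 6)
By complementary slackness, a constraint with positive slack has shadow price 0 → inspection, steel.

inspection, steel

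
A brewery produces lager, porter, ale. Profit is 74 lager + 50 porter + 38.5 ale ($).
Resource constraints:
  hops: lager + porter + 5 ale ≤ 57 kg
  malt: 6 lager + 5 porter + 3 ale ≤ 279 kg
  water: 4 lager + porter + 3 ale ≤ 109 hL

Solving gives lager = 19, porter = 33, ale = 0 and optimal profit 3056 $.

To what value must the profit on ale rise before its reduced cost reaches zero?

42

Binding: malt and water. Non-binding: hops (5 unused).
Since hops is not tight, its dual is 0.
Dual feasibility on the basic columns requires 6·y_malt + 4·y_water = 74, 5·y_malt + 1·y_water = 50.
Solving: y_malt = 9, y_water = 5.
ale enters the basis when its profit ≥ yᵀa₃ = 9·3 + 5·3 = 42.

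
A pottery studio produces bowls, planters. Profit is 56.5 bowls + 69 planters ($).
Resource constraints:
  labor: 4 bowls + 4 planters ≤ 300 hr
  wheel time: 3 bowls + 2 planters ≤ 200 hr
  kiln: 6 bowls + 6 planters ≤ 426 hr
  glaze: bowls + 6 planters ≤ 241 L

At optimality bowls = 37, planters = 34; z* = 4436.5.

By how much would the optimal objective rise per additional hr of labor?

0

Check each constraint at x*: labor 284/300 (slack 16); wheel time 179/200 (slack 21); kiln 426/426 (tight); glaze 241/241 (tight).
By complementary slackness, y = 0 for the non-binding constraints.
From A_Bᵀ y = c: 6·y_kiln + 1·y_glaze = 56.5; 6·y_kiln + 6·y_glaze = 69.
→ y_kiln = 9 and y_glaze = 2.5.
Shadow price of labor = 0.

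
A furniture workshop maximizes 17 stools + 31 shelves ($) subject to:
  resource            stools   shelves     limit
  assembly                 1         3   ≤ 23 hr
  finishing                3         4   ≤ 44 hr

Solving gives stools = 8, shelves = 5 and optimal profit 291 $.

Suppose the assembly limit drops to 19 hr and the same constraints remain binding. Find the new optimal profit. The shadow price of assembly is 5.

271

Δb = -4, so new z* = 291 + (5)·(-4) = 291 − 20 = 271.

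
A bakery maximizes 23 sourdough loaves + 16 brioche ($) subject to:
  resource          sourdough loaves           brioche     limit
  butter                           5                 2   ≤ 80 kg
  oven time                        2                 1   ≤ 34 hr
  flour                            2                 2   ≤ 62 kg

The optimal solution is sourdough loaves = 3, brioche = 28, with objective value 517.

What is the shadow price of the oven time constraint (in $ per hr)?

7

Binding: oven time and flour. Non-binding: butter (9 unused).
Slack constraints have shadow price 0 (complementary slackness).
Dual feasibility on the basic columns requires 2·y_oven time + 2·y_flour = 23, 1·y_oven time + 2·y_flour = 16.
→ y_oven time = 7 and y_flour = 4.5.
Shadow price of oven time = 7.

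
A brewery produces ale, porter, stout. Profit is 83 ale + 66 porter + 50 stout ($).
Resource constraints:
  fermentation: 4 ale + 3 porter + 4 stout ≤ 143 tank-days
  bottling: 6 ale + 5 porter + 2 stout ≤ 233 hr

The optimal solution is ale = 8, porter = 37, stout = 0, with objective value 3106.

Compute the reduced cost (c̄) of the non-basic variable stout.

-3

Both fermentation and bottling are binding at x*.
The binding rows give the dual system: 4·y_fermentation + 6·y_bottling = 83 and 3·y_fermentation + 5·y_bottling = 66.
→ y_fermentation = 9.5 and y_bottling = 7.5.
Reduced cost of stout: c₃ − yᵀa₃ = 50 − (9.5·4 + 7.5·2) = 50 − 53 = -3.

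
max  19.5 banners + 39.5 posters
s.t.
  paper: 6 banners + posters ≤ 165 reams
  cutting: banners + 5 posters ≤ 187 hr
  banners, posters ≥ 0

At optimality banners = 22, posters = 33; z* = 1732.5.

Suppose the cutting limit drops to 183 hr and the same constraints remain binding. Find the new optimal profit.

1702.5

At the optimum: paper uses 165 of 165 (binding); cutting uses 187 of 187 (binding).
Dual feasibility on the basic columns requires 6·y_paper + 1·y_cutting = 19.5, 1·y_paper + 5·y_cutting = 39.5.
Solving: y_paper = 2, y_cutting = 7.5.
Δz = y_cutting·Δb = 7.5 × (-4) = -30, so new z* = 1732.5 − 30 = 1702.5.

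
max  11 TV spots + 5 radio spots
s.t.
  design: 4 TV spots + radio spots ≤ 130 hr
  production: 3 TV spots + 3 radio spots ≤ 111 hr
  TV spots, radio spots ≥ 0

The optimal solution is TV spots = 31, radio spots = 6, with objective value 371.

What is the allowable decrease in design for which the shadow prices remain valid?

93

Binding constraints: design, production. The basis is B = [[4,1],[3,3]] with det 9.
Per unit decrease in design, x* moves by d = (-0.3333, 0.3333).
The basis stays optimal until TV spots reaches 0; allowable decrease = 93 hr.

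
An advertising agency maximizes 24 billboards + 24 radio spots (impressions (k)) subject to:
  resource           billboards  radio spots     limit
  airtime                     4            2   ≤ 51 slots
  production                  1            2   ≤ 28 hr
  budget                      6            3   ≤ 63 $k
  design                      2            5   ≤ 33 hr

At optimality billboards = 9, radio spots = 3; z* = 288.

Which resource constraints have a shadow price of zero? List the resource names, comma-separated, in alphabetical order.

airtime, production

airtime: 42/51 (slack 9)
production: 15/28 (slack 13)
budget: 63/63 (binding)
design: 33/33 (binding)
By complementary slackness, a constraint with positive slack has shadow price 0 → airtime, production.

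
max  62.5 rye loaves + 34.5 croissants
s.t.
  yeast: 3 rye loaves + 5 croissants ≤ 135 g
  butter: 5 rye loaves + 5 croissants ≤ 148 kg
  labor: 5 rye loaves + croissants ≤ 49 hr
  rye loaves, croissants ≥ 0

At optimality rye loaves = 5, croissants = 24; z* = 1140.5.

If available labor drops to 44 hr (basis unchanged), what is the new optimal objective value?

At the optimum: yeast uses 135 of 135 (binding); butter uses 145 of 148 (slack = 3); labor uses 49 of 49 (binding).
By complementary slackness, y = 0 for the non-binding constraint.
From A_Bᵀ y = c: 3·y_yeast + 5·y_labor = 62.5; 5·y_yeast + 1·y_labor = 34.5.
This yields shadow prices y_yeast = 5, y_labor = 9.5.
Δz = y_labor·Δb = 9.5 × (-5) = -47.5, so new z* = 1140.5 − 47.5 = 1093.

1093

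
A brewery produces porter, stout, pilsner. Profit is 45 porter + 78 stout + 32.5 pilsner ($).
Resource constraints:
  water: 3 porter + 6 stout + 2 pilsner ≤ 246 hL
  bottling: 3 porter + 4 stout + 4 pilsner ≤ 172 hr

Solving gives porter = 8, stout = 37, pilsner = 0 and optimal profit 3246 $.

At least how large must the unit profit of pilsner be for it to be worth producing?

42

Both water and bottling are binding at x*.
The binding rows give the dual system: 3·y_water + 3·y_bottling = 45 and 6·y_water + 4·y_bottling = 78.
→ y_water = 9 and y_bottling = 6.
pilsner enters the basis when its profit ≥ yᵀa₃ = 9·2 + 6·4 = 42.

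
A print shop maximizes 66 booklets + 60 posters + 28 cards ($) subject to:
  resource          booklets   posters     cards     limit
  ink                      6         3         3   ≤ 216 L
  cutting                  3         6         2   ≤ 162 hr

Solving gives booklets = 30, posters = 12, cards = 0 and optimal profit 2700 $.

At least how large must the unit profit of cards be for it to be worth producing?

At the optimum: ink uses 216 of 216 (binding); cutting uses 162 of 162 (binding).
The binding rows give the dual system: 6·y_ink + 3·y_cutting = 66 and 3·y_ink + 6·y_cutting = 60.
This yields shadow prices y_ink = 8, y_cutting = 6.
cards enters the basis when its profit ≥ yᵀa₃ = 8·3 + 6·2 = 36.

36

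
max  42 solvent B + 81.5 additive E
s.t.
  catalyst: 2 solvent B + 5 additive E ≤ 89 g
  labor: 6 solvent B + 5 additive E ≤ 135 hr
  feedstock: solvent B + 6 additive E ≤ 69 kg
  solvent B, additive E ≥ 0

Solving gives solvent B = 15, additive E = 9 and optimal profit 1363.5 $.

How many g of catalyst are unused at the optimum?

14

catalyst used = 2·15 + 5·9 = 75; slack = 89 − 75 = 14.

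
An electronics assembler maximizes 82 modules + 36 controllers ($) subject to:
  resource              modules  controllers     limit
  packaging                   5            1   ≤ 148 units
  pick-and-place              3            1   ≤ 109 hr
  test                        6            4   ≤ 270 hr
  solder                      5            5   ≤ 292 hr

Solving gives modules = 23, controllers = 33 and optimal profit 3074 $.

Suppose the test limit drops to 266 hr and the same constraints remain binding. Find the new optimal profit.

At the optimum: packaging uses 148 of 148 (binding); pick-and-place uses 102 of 109 (slack = 7); test uses 270 of 270 (binding); solder uses 280 of 292 (slack = 12).
Slack constraints have shadow price 0 (complementary slackness).
The binding rows give the dual system: 5·y_packaging + 6·y_test = 82 and 1·y_packaging + 4·y_test = 36.
Solving: y_packaging = 8, y_test = 7.
Δz = y_test·Δb = 7 × (-4) = -28, so new z* = 3074 − 28 = 3046.

3046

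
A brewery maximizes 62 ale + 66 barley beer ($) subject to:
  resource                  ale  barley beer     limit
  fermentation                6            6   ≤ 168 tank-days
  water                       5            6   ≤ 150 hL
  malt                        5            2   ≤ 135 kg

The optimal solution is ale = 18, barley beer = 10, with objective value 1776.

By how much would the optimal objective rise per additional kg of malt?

At the optimum: fermentation uses 168 of 168 (binding); water uses 150 of 150 (binding); malt uses 110 of 135 (slack = 25).
Slack constraints have shadow price 0 (complementary slackness).
The binding rows give the dual system: 6·y_fermentation + 5·y_water = 62 and 6·y_fermentation + 6·y_water = 66.
This yields shadow prices y_fermentation = 7, y_water = 4.
Shadow price of malt = 0.

0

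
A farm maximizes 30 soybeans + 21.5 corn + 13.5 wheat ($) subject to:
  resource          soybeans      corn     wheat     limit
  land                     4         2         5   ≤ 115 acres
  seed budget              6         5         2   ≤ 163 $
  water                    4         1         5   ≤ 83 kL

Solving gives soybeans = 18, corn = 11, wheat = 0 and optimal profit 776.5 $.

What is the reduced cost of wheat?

-2

At the optimum: land uses 94 of 115 (slack = 21); seed budget uses 163 of 163 (binding); water uses 83 of 83 (binding).
By complementary slackness, y = 0 for the non-binding constraint.
Dual feasibility on the basic columns requires 6·y_seed budget + 4·y_water = 30, 5·y_seed budget + 1·y_water = 21.5.
→ y_seed budget = 4 and y_water = 1.5.
Reduced cost of wheat: c₃ − yᵀa₃ = 13.5 − (4·2 + 1.5·5) = 13.5 − 15.5 = -2.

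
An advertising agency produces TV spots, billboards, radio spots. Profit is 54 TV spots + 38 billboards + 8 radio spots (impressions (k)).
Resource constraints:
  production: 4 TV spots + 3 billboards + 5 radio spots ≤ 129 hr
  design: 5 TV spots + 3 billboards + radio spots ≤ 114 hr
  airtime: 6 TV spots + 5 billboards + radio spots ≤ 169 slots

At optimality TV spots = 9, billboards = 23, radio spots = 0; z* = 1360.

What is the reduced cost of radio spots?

-2

Check each constraint at x*: production 105/129 (slack 24); design 114/114 (tight); airtime 169/169 (tight).
Slack constraints have shadow price 0 (complementary slackness).
The binding rows give the dual system: 5·y_design + 6·y_airtime = 54 and 3·y_design + 5·y_airtime = 38.
→ y_design = 6 and y_airtime = 4.
Reduced cost of radio spots: c₃ − yᵀa₃ = 8 − (6·1 + 4·1) = 8 − 10 = -2.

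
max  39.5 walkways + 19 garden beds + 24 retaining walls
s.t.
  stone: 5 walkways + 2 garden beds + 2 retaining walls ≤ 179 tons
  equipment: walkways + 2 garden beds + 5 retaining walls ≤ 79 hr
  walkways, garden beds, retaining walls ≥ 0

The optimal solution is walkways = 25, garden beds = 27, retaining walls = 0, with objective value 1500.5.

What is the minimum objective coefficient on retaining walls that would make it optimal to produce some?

25

Check each constraint at x*: stone 179/179 (tight); equipment 79/79 (tight).
Dual feasibility on the basic columns requires 5·y_stone + 1·y_equipment = 39.5, 2·y_stone + 2·y_equipment = 19.
Solving: y_stone = 7.5, y_equipment = 2.
retaining walls enters the basis when its profit ≥ yᵀa₃ = 7.5·2 + 2·5 = 25.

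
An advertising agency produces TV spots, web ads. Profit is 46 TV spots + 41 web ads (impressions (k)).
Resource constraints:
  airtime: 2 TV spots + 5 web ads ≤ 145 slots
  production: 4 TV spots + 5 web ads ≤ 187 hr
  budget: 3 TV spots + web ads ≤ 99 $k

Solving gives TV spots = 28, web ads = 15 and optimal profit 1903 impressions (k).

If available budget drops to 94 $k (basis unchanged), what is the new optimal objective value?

Binding: production and budget. Non-binding: airtime (14 unused).
Slack constraints have shadow price 0 (complementary slackness).
The binding rows give the dual system: 4·y_production + 3·y_budget = 46 and 5·y_production + 1·y_budget = 41.
→ y_production = 7 and y_budget = 6.
Δz = y_budget·Δb = 6 × (-5) = -30, so new z* = 1903 − 30 = 1873.

1873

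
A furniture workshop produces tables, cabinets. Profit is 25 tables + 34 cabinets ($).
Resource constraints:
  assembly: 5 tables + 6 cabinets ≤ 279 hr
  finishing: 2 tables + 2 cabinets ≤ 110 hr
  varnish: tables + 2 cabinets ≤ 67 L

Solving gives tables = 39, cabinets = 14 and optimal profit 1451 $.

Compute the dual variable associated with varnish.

5

At the optimum: assembly uses 279 of 279 (binding); finishing uses 106 of 110 (slack = 4); varnish uses 67 of 67 (binding).
Since finishing is not tight, its dual is 0.
From A_Bᵀ y = c: 5·y_assembly + 1·y_varnish = 25; 6·y_assembly + 2·y_varnish = 34.
This yields shadow prices y_assembly = 4, y_varnish = 5.
Shadow price of varnish = 5.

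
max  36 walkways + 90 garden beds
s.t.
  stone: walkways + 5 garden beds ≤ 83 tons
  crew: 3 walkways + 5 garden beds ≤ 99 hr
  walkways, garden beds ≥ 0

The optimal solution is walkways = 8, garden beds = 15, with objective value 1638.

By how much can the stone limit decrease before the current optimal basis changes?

50

Binding constraints: stone, crew. The basis is B = [[1,5],[3,5]] with det -10.
Per unit decrease in stone, x* moves by d = (0.5, -0.3).
The basis stays optimal until garden beds reaches 0; allowable decrease = 50 tons.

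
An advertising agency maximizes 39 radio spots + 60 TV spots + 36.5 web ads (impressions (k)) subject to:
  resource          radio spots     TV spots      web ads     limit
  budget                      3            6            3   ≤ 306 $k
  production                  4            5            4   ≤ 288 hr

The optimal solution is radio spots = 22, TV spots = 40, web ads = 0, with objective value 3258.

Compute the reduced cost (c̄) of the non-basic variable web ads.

-2.5

Check each constraint at x*: budget 306/306 (tight); production 288/288 (tight).
From A_Bᵀ y = c: 3·y_budget + 4·y_production = 39; 6·y_budget + 5·y_production = 60.
This yields shadow prices y_budget = 5, y_production = 6.
Reduced cost of web ads: c₃ − yᵀa₃ = 36.5 − (5·3 + 6·4) = 36.5 − 39 = -2.5.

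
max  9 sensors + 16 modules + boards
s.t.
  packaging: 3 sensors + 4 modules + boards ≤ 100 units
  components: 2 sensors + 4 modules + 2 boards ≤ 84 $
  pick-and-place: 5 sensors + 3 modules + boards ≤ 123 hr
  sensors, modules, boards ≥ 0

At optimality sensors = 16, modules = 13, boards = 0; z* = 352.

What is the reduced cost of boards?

-6

Binding: packaging and components. Non-binding: pick-and-place (4 unused).
Slack constraints have shadow price 0 (complementary slackness).
From A_Bᵀ y = c: 3·y_packaging + 2·y_components = 9; 4·y_packaging + 4·y_components = 16.
Solving: y_packaging = 1, y_components = 3.
Reduced cost of boards: c₃ − yᵀa₃ = 1 − (1·1 + 3·2) = 1 − 7 = -6.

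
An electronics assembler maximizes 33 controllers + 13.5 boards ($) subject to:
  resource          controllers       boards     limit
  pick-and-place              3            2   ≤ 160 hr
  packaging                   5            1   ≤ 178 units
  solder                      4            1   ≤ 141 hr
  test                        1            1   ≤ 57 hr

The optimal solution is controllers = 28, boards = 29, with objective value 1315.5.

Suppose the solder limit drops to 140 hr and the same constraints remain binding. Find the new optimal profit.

Check each constraint at x*: pick-and-place 142/160 (slack 18); packaging 169/178 (slack 9); solder 141/141 (tight); test 57/57 (tight).
Slack constraints have shadow price 0 (complementary slackness).
The binding rows give the dual system: 4·y_solder + 1·y_test = 33 and 1·y_solder + 1·y_test = 13.5.
This yields shadow prices y_solder = 6.5, y_test = 7.
Δz = y_solder·Δb = 6.5 × (-1) = -6.5, so new z* = 1315.5 − 6.5 = 1309.

1309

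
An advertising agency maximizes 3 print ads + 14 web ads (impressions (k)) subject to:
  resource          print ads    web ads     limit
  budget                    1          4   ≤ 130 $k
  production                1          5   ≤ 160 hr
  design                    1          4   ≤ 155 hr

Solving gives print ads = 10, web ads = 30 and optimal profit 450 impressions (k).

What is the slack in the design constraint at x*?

design used = 1·10 + 4·30 = 130; slack = 155 − 130 = 25.

25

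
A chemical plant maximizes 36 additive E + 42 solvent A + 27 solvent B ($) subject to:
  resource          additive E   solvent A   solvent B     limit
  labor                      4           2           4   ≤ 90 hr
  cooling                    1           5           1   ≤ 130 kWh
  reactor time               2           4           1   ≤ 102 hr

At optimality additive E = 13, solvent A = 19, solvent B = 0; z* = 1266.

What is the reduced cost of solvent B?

Binding: labor and reactor time. Non-binding: cooling (22 unused).
Slack constraints have shadow price 0 (complementary slackness).
Dual feasibility on the basic columns requires 4·y_labor + 2·y_reactor time = 36, 2·y_labor + 4·y_reactor time = 42.
Solving: y_labor = 5, y_reactor time = 8.
Reduced cost of solvent B: c₃ − yᵀa₃ = 27 − (5·4 + 8·1) = 27 − 28 = -1.

-1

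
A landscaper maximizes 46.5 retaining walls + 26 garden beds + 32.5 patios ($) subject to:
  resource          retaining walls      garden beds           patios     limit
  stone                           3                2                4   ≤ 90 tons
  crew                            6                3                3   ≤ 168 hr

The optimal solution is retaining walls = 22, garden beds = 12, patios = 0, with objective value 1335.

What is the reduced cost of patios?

-4.5

Both stone and crew are binding at x*.
Dual feasibility on the basic columns requires 3·y_stone + 6·y_crew = 46.5, 2·y_stone + 3·y_crew = 26.
This yields shadow prices y_stone = 5.5, y_crew = 5.
Reduced cost of patios: c₃ − yᵀa₃ = 32.5 − (5.5·4 + 5·3) = 32.5 − 37 = -4.5.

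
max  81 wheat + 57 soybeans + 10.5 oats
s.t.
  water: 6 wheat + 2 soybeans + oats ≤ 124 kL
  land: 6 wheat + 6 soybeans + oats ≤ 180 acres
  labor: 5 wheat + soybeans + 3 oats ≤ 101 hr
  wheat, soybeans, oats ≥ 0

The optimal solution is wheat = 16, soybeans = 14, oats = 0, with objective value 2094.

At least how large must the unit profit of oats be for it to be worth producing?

13.5

At the optimum: water uses 124 of 124 (binding); land uses 180 of 180 (binding); labor uses 94 of 101 (slack = 7).
Slack constraints have shadow price 0 (complementary slackness).
From A_Bᵀ y = c: 6·y_water + 6·y_land = 81; 2·y_water + 6·y_land = 57.
Solving: y_water = 6, y_land = 7.5.
oats enters the basis when its profit ≥ yᵀa₃ = 6·1 + 7.5·1 = 13.5.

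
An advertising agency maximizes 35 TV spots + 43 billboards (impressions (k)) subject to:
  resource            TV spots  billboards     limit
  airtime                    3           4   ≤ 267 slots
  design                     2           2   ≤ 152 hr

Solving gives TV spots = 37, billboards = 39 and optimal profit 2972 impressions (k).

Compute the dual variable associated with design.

At the optimum: airtime uses 267 of 267 (binding); design uses 152 of 152 (binding).
From A_Bᵀ y = c: 3·y_airtime + 2·y_design = 35; 4·y_airtime + 2·y_design = 43.
→ y_airtime = 8 and y_design = 5.5.
Shadow price of design = 5.5.

5.5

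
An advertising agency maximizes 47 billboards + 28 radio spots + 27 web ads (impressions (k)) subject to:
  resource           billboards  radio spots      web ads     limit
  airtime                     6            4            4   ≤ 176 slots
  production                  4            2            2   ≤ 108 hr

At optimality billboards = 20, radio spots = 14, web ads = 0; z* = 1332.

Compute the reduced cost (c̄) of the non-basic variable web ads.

-1

Check each constraint at x*: airtime 176/176 (tight); production 108/108 (tight).
Dual feasibility on the basic columns requires 6·y_airtime + 4·y_production = 47, 4·y_airtime + 2·y_production = 28.
Solving: y_airtime = 4.5, y_production = 5.
Reduced cost of web ads: c₃ − yᵀa₃ = 27 − (4.5·4 + 5·2) = 27 − 28 = -1.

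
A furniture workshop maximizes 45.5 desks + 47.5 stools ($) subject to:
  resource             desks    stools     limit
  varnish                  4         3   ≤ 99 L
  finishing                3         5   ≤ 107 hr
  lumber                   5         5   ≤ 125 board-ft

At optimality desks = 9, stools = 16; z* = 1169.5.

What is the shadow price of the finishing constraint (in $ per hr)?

1

Binding: finishing and lumber. Non-binding: varnish (15 unused).
By complementary slackness, y = 0 for the non-binding constraint.
The binding rows give the dual system: 3·y_finishing + 5·y_lumber = 45.5 and 5·y_finishing + 5·y_lumber = 47.5.
→ y_finishing = 1 and y_lumber = 8.5.
Shadow price of finishing = 1.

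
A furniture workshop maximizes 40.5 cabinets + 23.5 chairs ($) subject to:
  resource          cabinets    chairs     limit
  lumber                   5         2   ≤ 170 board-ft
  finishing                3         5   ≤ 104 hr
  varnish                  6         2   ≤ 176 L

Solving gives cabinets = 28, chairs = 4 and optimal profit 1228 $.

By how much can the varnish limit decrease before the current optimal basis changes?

Binding constraints: finishing, varnish. The basis is B = [[3,5],[6,2]] with det -24.
Per unit decrease in varnish, x* moves by d = (-0.2083, 0.125).
The basis stays optimal until cabinets reaches 0; allowable decrease = 134.4 L.

134.4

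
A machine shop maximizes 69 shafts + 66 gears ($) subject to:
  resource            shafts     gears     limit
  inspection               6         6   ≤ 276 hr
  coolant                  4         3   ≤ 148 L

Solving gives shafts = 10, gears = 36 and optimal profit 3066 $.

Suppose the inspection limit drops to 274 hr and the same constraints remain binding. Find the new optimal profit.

3047

Check each constraint at x*: inspection 276/276 (tight); coolant 148/148 (tight).
The binding rows give the dual system: 6·y_inspection + 4·y_coolant = 69 and 6·y_inspection + 3·y_coolant = 66.
Solving: y_inspection = 9.5, y_coolant = 3.
Δz = y_inspection·Δb = 9.5 × (-2) = -19, so new z* = 3066 − 19 = 3047.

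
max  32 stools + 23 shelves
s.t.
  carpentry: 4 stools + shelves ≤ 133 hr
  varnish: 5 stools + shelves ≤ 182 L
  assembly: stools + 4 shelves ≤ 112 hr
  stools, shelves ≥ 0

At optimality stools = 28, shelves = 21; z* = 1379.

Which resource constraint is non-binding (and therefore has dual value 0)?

carpentry: 133/133 (binding)
varnish: 161/182 (slack 21)
assembly: 112/112 (binding)
By complementary slackness, a constraint with positive slack has shadow price 0 → varnish.

varnish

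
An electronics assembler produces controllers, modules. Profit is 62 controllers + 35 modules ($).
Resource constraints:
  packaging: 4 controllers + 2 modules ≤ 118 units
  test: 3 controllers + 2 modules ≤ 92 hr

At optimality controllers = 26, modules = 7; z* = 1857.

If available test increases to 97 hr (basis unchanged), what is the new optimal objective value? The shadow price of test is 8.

1897

Δb = 5, so new z* = 1857 + (8)·(5) = 1857 + 40 = 1897.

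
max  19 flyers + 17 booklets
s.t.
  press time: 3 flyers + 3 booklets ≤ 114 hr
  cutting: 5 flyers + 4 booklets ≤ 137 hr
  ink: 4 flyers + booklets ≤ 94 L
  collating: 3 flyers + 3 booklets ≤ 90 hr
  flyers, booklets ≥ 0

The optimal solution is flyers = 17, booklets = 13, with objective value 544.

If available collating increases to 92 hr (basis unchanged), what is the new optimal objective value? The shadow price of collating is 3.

Δb = 2, so new z* = 544 + (3)·(2) = 544 + 6 = 550.

550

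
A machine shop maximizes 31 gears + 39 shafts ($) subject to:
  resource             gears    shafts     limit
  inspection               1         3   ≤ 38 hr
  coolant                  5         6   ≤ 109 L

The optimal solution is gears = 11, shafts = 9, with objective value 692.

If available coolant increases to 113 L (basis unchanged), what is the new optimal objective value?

716

Both inspection and coolant are binding at x*.
The binding rows give the dual system: 1·y_inspection + 5·y_coolant = 31 and 3·y_inspection + 6·y_coolant = 39.
→ y_inspection = 1 and y_coolant = 6.
Δz = y_coolant·Δb = 6 × (4) = 24, so new z* = 692 + 24 = 716.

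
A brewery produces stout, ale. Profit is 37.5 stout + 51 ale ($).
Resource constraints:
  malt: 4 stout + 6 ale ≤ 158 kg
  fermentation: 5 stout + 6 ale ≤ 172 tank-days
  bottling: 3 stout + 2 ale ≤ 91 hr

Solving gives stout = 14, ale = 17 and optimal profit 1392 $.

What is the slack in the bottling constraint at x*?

bottling used = 3·14 + 2·17 = 76; slack = 91 − 76 = 15.

15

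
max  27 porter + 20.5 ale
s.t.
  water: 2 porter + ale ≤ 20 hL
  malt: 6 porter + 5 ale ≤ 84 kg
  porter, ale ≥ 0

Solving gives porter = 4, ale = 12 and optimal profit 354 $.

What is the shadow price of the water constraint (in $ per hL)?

Both water and malt are binding at x*.
The binding rows give the dual system: 2·y_water + 6·y_malt = 27 and 1·y_water + 5·y_malt = 20.5.
Solving: y_water = 3, y_malt = 3.5.
Shadow price of water = 3.

3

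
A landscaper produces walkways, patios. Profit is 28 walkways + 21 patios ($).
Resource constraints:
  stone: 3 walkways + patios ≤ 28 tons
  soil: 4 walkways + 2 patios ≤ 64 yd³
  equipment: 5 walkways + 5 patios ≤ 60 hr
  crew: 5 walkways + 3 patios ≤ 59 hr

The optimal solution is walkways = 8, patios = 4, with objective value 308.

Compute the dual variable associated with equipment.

3.5

At the optimum: stone uses 28 of 28 (binding); soil uses 40 of 64 (slack = 24); equipment uses 60 of 60 (binding); crew uses 52 of 59 (slack = 7).
Since soil, crew are not tight, their duals are 0.
From A_Bᵀ y = c: 3·y_stone + 5·y_equipment = 28; 1·y_stone + 5·y_equipment = 21.
→ y_stone = 3.5 and y_equipment = 3.5.
Shadow price of equipment = 3.5.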